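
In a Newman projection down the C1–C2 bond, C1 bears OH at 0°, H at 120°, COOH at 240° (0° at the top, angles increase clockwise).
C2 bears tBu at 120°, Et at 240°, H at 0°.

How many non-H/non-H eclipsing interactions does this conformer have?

1

Non-H eclipsing pairs: COOH(240°)/Et(240°) — 1 interaction.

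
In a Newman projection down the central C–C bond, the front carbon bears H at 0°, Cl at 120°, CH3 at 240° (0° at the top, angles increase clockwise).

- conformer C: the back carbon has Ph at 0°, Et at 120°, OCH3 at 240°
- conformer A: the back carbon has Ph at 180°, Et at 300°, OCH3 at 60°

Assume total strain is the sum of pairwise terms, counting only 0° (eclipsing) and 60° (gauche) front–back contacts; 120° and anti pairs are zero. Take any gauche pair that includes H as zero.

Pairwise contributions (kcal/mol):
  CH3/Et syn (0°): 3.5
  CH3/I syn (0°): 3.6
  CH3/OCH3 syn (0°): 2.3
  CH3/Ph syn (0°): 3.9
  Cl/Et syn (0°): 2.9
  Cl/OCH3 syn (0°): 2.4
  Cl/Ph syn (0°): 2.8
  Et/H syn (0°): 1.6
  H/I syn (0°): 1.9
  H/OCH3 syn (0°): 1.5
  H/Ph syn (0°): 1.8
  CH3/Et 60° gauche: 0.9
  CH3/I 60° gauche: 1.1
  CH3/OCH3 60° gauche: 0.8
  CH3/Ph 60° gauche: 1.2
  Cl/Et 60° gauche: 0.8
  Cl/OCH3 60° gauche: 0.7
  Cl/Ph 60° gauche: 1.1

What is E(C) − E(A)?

C (eclipsed): H(0°)/Ph(0°) eclipsed 1.8; Cl(120°)/Et(120°) eclipsed 2.9; CH3(240°)/OCH3(240°) eclipsed 2.3 → 7.0 kcal/mol.
A (staggered): Cl(120°)/Ph(180°) gauche 1.1; Cl(120°)/OCH3(60°) gauche 0.7; CH3(240°)/Ph(180°) gauche 1.2; CH3(240°)/Et(300°) gauche 0.9 → 3.9 kcal/mol.
E(C) − E(A) = 7.0 − 3.9 = +3.1 kcal/mol.

+3.1 kcal/mol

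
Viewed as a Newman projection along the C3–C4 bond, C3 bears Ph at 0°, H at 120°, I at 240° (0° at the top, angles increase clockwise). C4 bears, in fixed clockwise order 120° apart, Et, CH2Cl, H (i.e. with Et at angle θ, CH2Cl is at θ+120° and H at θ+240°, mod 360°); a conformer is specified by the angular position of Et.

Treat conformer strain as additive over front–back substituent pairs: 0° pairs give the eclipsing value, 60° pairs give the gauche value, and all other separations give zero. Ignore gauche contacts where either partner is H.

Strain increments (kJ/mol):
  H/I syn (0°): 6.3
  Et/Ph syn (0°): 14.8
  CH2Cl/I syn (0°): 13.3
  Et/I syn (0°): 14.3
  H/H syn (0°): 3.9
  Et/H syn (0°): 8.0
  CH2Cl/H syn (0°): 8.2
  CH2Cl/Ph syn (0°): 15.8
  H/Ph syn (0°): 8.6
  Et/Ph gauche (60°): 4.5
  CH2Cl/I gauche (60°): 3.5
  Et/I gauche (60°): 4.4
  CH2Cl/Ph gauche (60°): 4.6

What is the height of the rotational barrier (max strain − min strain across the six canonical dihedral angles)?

Et at 0° (eclipsed): Ph–Et eclipsed, H–CH2Cl eclipsed, I–H eclipsed; 14.8 + 8.2 + 6.3 = 29.3 kJ/mol.
Et at 60° (staggered): Ph–Et gauche, I–CH2Cl gauche; 4.5 + 3.5 = 8.0 kJ/mol.
Et at 120° (eclipsed): Ph–H eclipsed, H–Et eclipsed, I–CH2Cl eclipsed; 8.6 + 8.0 + 13.3 = 29.9 kJ/mol.
Et at 180° (staggered): Ph–CH2Cl gauche, I–Et gauche, I–CH2Cl gauche; 4.6 + 4.4 + 3.5 = 12.5 kJ/mol.
Et at 240° (eclipsed): Ph–CH2Cl eclipsed, H–H eclipsed, I–Et eclipsed; 15.8 + 3.9 + 14.3 = 34.0 kJ/mol.
Et at 300° (staggered): Ph–Et gauche, Ph–CH2Cl gauche, I–Et gauche; 4.5 + 4.6 + 4.4 = 13.5 kJ/mol.
Max at 240° (34.0 kJ/mol), min at 60° (8.0 kJ/mol); barrier = 26.0 kJ/mol.

26.0 kJ/mol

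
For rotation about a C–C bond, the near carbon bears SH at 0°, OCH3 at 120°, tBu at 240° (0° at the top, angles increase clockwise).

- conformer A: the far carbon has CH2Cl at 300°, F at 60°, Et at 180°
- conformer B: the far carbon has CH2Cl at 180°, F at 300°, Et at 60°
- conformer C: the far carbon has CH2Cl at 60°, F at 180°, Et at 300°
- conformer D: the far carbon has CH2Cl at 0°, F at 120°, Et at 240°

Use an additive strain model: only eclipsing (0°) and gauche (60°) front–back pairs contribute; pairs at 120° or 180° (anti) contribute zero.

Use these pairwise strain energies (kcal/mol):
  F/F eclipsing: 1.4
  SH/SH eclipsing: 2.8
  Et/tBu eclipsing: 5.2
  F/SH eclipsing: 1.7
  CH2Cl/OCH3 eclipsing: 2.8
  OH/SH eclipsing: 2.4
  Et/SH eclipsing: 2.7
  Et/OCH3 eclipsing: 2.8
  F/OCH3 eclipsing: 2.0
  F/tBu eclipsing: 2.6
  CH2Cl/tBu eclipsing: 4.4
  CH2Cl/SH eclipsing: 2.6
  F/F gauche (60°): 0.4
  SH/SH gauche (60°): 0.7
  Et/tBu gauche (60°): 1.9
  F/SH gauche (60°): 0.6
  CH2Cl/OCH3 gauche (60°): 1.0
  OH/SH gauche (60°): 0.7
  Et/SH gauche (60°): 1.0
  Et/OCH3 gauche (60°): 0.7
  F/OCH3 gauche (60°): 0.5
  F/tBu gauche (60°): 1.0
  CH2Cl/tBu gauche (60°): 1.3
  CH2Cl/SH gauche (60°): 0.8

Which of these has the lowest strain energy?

B

A (staggered): SH(0°)/CH2Cl(300°) gauche 0.8; SH(0°)/F(60°) gauche 0.6; OCH3(120°)/F(60°) gauche 0.5; OCH3(120°)/Et(180°) gauche 0.7; tBu(240°)/CH2Cl(300°) gauche 1.3; tBu(240°)/Et(180°) gauche 1.9 → 5.8 kcal/mol.
B (staggered): SH(0°)/F(300°) gauche 0.6; SH(0°)/Et(60°) gauche 1.0; OCH3(120°)/CH2Cl(180°) gauche 1.0; OCH3(120°)/Et(60°) gauche 0.7; tBu(240°)/CH2Cl(180°) gauche 1.3; tBu(240°)/F(300°) gauche 1.0 → 5.6 kcal/mol.
C (staggered): SH(0°)/CH2Cl(60°) gauche 0.8; SH(0°)/Et(300°) gauche 1.0; OCH3(120°)/CH2Cl(60°) gauche 1.0; OCH3(120°)/F(180°) gauche 0.5; tBu(240°)/F(180°) gauche 1.0; tBu(240°)/Et(300°) gauche 1.9 → 6.2 kcal/mol.
D (eclipsed): SH(0°)/CH2Cl(0°) eclipsed 2.6; OCH3(120°)/F(120°) eclipsed 2.0; tBu(240°)/Et(240°) eclipsed 5.2 → 9.8 kcal/mol.
B has the lowest total (5.6 kcal/mol).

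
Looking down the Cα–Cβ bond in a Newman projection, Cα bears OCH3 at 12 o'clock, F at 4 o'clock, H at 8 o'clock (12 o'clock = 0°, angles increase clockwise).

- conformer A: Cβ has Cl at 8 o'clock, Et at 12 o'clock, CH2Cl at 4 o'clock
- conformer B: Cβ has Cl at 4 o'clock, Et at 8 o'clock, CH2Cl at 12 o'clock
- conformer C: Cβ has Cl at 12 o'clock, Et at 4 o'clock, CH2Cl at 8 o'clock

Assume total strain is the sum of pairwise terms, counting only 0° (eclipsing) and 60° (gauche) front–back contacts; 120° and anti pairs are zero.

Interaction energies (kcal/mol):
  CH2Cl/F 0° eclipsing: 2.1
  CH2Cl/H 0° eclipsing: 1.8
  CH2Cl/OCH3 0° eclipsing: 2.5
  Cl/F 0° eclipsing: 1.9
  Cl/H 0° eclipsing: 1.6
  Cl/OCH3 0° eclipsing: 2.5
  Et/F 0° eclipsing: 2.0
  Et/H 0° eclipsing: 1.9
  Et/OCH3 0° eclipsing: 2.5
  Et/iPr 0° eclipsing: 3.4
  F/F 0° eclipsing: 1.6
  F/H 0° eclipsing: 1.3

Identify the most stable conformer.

A (eclipsed): OCH3–Et eclipsed, F–CH2Cl eclipsed, H–Cl eclipsed; 2.5 + 2.1 + 1.6 = 6.2 kcal/mol.
B (eclipsed): OCH3–CH2Cl eclipsed, F–Cl eclipsed, H–Et eclipsed; 2.5 + 1.9 + 1.9 = 6.3 kcal/mol.
C (eclipsed): OCH3–Cl eclipsed, F–Et eclipsed, H–CH2Cl eclipsed; 2.5 + 2.0 + 1.8 = 6.3 kcal/mol.
A has the lowest total (6.2 kcal/mol).

A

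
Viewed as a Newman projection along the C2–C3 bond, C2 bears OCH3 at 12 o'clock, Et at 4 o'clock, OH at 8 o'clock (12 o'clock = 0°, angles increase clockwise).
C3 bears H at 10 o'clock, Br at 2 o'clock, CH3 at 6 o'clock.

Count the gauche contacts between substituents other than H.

Non-H gauche pairs: OCH3(0°)/Br(60°); Et(120°)/Br(60°); Et(120°)/CH3(180°); OH(240°)/CH3(180°) — 4 interactions.

4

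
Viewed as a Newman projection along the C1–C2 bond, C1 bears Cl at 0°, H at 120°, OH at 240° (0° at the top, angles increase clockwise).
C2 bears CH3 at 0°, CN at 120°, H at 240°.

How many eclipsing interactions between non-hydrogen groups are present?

1

Non-H eclipsing pairs: Cl(0°)/CH3(0°) — 1 interaction.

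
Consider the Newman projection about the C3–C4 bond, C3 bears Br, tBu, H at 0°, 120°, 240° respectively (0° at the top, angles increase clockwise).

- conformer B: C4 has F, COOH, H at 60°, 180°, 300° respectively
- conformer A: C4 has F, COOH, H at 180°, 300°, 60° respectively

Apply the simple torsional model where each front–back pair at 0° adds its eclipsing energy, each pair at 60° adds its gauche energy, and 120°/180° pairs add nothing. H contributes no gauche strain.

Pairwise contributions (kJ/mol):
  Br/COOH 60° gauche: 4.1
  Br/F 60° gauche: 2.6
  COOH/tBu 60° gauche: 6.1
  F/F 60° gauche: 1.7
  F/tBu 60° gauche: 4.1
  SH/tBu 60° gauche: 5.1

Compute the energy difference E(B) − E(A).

B (staggered): Br(0°)/F(60°) gauche 2.6; tBu(120°)/F(60°) gauche 4.1; tBu(120°)/COOH(180°) gauche 6.1 → 12.8 kJ/mol.
A (staggered): Br(0°)/COOH(300°) gauche 4.1; tBu(120°)/F(180°) gauche 4.1 → 8.2 kJ/mol.
E(B) − E(A) = 12.8 − 8.2 = +4.6 kJ/mol.

+4.6 kJ/mol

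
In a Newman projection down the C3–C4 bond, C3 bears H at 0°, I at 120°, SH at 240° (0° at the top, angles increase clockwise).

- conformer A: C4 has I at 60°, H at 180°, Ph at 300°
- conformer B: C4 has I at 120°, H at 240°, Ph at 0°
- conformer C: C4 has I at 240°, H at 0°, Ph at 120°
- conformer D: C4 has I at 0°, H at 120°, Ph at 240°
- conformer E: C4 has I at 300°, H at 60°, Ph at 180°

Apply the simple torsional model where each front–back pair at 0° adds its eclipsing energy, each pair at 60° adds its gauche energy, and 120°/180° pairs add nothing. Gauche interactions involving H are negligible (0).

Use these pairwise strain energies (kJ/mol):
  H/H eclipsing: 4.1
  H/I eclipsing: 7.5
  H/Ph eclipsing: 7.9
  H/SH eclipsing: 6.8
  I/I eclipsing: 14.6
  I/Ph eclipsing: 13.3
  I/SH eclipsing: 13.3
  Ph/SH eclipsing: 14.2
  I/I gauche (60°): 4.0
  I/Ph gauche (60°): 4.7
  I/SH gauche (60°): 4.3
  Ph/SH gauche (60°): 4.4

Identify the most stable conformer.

A

A (staggered): I(120°)/I(60°) gauche 4.0; SH(240°)/Ph(300°) gauche 4.4 → 8.4 kJ/mol.
B (eclipsed): H(0°)/Ph(0°) eclipsed 7.9; I(120°)/I(120°) eclipsed 14.6; SH(240°)/H(240°) eclipsed 6.8 → 29.3 kJ/mol.
C (eclipsed): H(0°)/H(0°) eclipsed 4.1; I(120°)/Ph(120°) eclipsed 13.3; SH(240°)/I(240°) eclipsed 13.3 → 30.7 kJ/mol.
D (eclipsed): H(0°)/I(0°) eclipsed 7.5; I(120°)/H(120°) eclipsed 7.5; SH(240°)/Ph(240°) eclipsed 14.2 → 29.2 kJ/mol.
E (staggered): I(120°)/Ph(180°) gauche 4.7; SH(240°)/I(300°) gauche 4.3; SH(240°)/Ph(180°) gauche 4.4 → 13.4 kJ/mol.
A has the lowest total (8.4 kJ/mol).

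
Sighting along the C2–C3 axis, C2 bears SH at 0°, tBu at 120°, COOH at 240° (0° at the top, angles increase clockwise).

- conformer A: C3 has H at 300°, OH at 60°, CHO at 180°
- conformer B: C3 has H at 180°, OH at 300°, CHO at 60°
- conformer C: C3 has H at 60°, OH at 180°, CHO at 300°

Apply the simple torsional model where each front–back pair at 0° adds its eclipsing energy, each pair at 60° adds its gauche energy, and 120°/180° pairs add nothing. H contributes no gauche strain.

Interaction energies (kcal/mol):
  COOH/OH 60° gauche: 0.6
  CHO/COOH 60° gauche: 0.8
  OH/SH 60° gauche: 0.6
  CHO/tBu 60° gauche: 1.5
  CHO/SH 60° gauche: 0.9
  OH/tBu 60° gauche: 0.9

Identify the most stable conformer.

A (staggered): SH(0°)/OH(60°) gauche 0.6; tBu(120°)/OH(60°) gauche 0.9; tBu(120°)/CHO(180°) gauche 1.5; COOH(240°)/CHO(180°) gauche 0.8 → 3.8 kcal/mol.
B (staggered): SH(0°)/OH(300°) gauche 0.6; SH(0°)/CHO(60°) gauche 0.9; tBu(120°)/CHO(60°) gauche 1.5; COOH(240°)/OH(300°) gauche 0.6 → 3.6 kcal/mol.
C (staggered): SH(0°)/CHO(300°) gauche 0.9; tBu(120°)/OH(180°) gauche 0.9; COOH(240°)/OH(180°) gauche 0.6; COOH(240°)/CHO(300°) gauche 0.8 → 3.2 kcal/mol.
C has the lowest total (3.2 kcal/mol).

C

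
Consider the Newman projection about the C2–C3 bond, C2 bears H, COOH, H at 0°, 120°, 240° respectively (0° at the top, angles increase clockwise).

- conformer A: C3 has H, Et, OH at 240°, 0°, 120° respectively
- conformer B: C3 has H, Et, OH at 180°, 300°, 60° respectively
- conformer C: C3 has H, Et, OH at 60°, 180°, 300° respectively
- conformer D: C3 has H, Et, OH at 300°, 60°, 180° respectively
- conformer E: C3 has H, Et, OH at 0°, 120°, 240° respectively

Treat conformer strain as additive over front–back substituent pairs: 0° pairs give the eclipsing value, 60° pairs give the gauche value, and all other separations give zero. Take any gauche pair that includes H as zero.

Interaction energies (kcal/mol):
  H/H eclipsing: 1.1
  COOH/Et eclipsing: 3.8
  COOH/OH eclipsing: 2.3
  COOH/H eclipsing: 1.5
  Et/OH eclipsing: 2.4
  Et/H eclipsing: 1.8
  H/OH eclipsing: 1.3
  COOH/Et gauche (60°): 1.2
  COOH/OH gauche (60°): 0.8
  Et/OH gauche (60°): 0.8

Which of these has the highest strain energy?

A (eclipsed): H–Et eclipsed, COOH–OH eclipsed, H–H eclipsed; 1.8 + 2.3 + 1.1 = 5.2 kcal/mol.
B (staggered): COOH–OH gauche; 0.8 = 0.8 kcal/mol.
C (staggered): COOH–Et gauche; 1.2 = 1.2 kcal/mol.
D (staggered): COOH–Et gauche, COOH–OH gauche; 1.2 + 0.8 = 2.0 kcal/mol.
E (eclipsed): H–H eclipsed, COOH–Et eclipsed, H–OH eclipsed; 1.1 + 3.8 + 1.3 = 6.2 kcal/mol.
E has the highest total (6.2 kcal/mol).

E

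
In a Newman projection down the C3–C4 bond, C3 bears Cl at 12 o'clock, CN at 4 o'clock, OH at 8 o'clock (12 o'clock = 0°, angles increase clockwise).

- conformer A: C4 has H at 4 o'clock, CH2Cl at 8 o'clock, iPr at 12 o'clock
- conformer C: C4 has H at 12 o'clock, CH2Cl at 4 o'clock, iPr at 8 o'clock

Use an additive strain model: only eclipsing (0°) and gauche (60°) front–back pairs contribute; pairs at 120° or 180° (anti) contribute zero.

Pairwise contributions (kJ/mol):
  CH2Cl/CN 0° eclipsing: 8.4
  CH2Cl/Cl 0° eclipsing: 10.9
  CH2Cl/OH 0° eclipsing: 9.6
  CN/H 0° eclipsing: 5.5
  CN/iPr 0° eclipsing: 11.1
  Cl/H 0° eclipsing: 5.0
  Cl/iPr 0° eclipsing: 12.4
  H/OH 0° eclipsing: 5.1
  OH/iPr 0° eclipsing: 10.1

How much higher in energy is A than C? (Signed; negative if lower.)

+4.0 kJ/mol

A (eclipsed): Cl(0°)/iPr(0°) eclipsed 12.4; CN(120°)/H(120°) eclipsed 5.5; OH(240°)/CH2Cl(240°) eclipsed 9.6 → 27.5 kJ/mol.
C (eclipsed): Cl(0°)/H(0°) eclipsed 5.0; CN(120°)/CH2Cl(120°) eclipsed 8.4; OH(240°)/iPr(240°) eclipsed 10.1 → 23.5 kJ/mol.
E(A) − E(C) = 27.5 − 23.5 = +4.0 kJ/mol.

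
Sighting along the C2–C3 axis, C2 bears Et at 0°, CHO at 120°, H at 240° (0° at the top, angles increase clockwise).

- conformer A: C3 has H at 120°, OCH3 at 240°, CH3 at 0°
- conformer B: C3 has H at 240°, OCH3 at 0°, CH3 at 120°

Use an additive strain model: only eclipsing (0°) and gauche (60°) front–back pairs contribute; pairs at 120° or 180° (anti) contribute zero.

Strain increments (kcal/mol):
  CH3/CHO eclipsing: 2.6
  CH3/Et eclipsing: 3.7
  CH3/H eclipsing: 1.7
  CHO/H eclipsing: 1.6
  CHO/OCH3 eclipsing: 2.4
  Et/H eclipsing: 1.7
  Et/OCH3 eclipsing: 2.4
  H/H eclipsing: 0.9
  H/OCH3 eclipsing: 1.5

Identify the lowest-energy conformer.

B

A is eclipsed. Et at 0° is eclipsed with CH3 at 0° (3.7); CHO at 120° is eclipsed with H at 120° (1.6); H at 240° is eclipsed with OCH3 at 240° (1.5). Total 6.8 kcal/mol.
B is eclipsed. Et at 0° is eclipsed with OCH3 at 0° (2.4); CHO at 120° is eclipsed with CH3 at 120° (2.6); H at 240° is eclipsed with H at 240° (0.9). Total 5.9 kcal/mol.
B has the lowest total (5.9 kcal/mol).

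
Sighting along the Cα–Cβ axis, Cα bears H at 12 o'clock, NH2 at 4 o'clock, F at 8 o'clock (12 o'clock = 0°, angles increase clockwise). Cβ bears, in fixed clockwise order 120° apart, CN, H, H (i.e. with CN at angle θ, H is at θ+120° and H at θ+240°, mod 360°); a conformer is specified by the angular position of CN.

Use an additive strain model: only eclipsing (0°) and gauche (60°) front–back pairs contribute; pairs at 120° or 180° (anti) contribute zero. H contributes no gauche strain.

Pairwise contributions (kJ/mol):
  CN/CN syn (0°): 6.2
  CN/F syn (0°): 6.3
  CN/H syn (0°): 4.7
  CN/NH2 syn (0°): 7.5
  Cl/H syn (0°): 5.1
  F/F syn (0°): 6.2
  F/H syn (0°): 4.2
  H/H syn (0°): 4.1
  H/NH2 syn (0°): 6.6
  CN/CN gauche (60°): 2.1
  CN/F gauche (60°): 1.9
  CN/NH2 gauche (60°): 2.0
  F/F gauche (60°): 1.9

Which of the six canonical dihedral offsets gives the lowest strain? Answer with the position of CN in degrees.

CN at 0° (eclipsed): H–CN eclipsed, NH2–H eclipsed, F–H eclipsed; 4.7 + 6.6 + 4.2 = 15.5 kJ/mol.
CN at 60° (staggered): NH2–CN gauche; 2.0 = 2.0 kJ/mol.
CN at 120° (eclipsed): H–H eclipsed, NH2–CN eclipsed, F–H eclipsed; 4.1 + 7.5 + 4.2 = 15.8 kJ/mol.
CN at 180° (staggered): NH2–CN gauche, F–CN gauche; 2.0 + 1.9 = 3.9 kJ/mol.
CN at 240° (eclipsed): H–H eclipsed, NH2–H eclipsed, F–CN eclipsed; 4.1 + 6.6 + 6.3 = 17.0 kJ/mol.
CN at 300° (staggered): F–CN gauche; 1.9 = 1.9 kJ/mol.
The minimum (1.9 kJ/mol) occurs with CN at 300°.

300°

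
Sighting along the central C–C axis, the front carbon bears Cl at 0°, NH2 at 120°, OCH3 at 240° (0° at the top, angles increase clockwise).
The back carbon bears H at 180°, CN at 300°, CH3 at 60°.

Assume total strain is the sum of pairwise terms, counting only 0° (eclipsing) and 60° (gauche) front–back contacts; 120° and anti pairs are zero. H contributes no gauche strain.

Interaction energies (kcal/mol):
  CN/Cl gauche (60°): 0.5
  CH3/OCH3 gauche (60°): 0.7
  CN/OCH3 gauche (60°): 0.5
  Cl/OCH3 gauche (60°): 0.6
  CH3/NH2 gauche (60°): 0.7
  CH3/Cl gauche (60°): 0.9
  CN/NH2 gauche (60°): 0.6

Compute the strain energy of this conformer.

2.6 kcal/mol

This conformer is staggered. Cl at 0° is gauche with CN at 300° (0.5); Cl at 0° is gauche with CH3 at 60° (0.9); NH2 at 120° is gauche with CH3 at 60° (0.7); OCH3 at 240° is gauche with CN at 300° (0.5). Total 2.6 kcal/mol.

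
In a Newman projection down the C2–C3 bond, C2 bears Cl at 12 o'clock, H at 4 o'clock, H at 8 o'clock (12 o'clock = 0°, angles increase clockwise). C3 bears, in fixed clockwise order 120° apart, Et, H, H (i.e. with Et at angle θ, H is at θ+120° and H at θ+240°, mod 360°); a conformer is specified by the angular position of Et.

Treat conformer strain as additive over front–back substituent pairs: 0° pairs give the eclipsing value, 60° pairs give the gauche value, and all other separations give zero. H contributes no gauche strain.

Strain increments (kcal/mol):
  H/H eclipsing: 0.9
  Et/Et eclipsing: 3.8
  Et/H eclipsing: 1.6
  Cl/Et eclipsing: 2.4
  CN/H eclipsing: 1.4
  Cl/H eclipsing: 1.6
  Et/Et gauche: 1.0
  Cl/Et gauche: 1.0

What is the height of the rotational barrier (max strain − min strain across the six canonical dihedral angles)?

4.2 kcal/mol

Et at 0° is eclipsed. Cl at 0° is eclipsed with Et at 0° (2.4); H at 120° is eclipsed with H at 120° (0.9); H at 240° is eclipsed with H at 240° (0.9). Total 4.2 kcal/mol.
Et at 60° is staggered. Cl at 0° is gauche with Et at 60° (1.0). Total 1.0 kcal/mol.
Et at 120° is eclipsed. Cl at 0° is eclipsed with H at 0° (1.6); H at 120° is eclipsed with Et at 120° (1.6); H at 240° is eclipsed with H at 240° (0.9). Total 4.1 kcal/mol.
Et at 180° (staggered): no non-H gauche contacts → 0.0 kcal/mol.
Et at 240° is eclipsed. Cl at 0° is eclipsed with H at 0° (1.6); H at 120° is eclipsed with H at 120° (0.9); H at 240° is eclipsed with Et at 240° (1.6). Total 4.1 kcal/mol.
Et at 300° is staggered. Cl at 0° is gauche with Et at 300° (1.0). Total 1.0 kcal/mol.
Max at 0° (4.2 kcal/mol), min at 180° (0.0 kcal/mol); barrier = 4.2 kcal/mol.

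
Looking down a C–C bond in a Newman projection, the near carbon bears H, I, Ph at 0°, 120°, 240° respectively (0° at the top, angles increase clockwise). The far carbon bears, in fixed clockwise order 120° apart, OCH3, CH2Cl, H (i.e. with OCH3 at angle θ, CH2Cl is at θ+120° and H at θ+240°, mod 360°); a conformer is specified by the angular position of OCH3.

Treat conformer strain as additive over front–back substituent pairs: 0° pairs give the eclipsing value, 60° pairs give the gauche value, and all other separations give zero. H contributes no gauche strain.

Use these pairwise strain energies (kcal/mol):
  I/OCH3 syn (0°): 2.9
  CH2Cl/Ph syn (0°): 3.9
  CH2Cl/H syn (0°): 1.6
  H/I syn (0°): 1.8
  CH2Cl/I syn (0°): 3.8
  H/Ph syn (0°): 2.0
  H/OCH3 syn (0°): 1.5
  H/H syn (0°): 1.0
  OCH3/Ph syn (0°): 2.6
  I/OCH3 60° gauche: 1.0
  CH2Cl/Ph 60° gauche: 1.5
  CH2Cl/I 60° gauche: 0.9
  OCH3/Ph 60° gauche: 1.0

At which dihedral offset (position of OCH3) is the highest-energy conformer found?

OCH3 at 0° (eclipsed): H–OCH3 eclipsed, I–CH2Cl eclipsed, Ph–H eclipsed; 1.5 + 3.8 + 2.0 = 7.3 kcal/mol.
OCH3 at 60° (staggered): I–OCH3 gauche, I–CH2Cl gauche, Ph–CH2Cl gauche; 1.0 + 0.9 + 1.5 = 3.4 kcal/mol.
OCH3 at 120° (eclipsed): H–H eclipsed, I–OCH3 eclipsed, Ph–CH2Cl eclipsed; 1.0 + 2.9 + 3.9 = 7.8 kcal/mol.
OCH3 at 180° (staggered): I–OCH3 gauche, Ph–OCH3 gauche, Ph–CH2Cl gauche; 1.0 + 1.0 + 1.5 = 3.5 kcal/mol.
OCH3 at 240° (eclipsed): H–CH2Cl eclipsed, I–H eclipsed, Ph–OCH3 eclipsed; 1.6 + 1.8 + 2.6 = 6.0 kcal/mol.
OCH3 at 300° (staggered): I–CH2Cl gauche, Ph–OCH3 gauche; 0.9 + 1.0 = 1.9 kcal/mol.
The maximum (7.8 kcal/mol) occurs with OCH3 at 120°.

120°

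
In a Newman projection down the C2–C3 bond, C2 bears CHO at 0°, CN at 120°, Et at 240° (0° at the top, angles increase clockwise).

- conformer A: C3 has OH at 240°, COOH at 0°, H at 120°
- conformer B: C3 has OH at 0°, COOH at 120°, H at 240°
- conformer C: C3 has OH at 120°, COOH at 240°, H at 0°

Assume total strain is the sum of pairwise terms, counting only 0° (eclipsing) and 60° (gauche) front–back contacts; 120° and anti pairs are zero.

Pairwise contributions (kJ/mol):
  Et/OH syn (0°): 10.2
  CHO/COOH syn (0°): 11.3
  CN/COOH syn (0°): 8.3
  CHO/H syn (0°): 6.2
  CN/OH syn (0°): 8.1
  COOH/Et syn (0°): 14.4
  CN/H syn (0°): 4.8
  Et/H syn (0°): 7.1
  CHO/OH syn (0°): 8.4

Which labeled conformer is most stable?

B

A is eclipsed. CHO at 0° is eclipsed with COOH at 0° (11.3); CN at 120° is eclipsed with H at 120° (4.8); Et at 240° is eclipsed with OH at 240° (10.2). Total 26.3 kJ/mol.
B is eclipsed. CHO at 0° is eclipsed with OH at 0° (8.4); CN at 120° is eclipsed with COOH at 120° (8.3); Et at 240° is eclipsed with H at 240° (7.1). Total 23.8 kJ/mol.
C is eclipsed. CHO at 0° is eclipsed with H at 0° (6.2); CN at 120° is eclipsed with OH at 120° (8.1); Et at 240° is eclipsed with COOH at 240° (14.4). Total 28.7 kJ/mol.
B has the lowest total (23.8 kJ/mol).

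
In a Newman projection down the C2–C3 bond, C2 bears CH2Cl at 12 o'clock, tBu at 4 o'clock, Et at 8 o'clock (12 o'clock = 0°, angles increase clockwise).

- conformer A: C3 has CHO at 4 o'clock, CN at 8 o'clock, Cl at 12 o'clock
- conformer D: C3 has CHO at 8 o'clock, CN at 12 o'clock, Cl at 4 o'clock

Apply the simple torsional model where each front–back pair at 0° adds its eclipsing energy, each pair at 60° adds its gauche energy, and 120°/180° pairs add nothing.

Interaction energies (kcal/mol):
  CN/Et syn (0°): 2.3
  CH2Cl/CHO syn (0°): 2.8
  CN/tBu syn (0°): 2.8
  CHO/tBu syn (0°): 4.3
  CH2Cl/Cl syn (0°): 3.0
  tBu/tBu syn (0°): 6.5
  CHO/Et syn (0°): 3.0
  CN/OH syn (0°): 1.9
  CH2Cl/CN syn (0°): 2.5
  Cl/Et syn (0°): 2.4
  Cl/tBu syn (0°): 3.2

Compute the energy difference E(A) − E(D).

+0.9 kcal/mol

A (eclipsed): CH2Cl(0°)/Cl(0°) eclipsed 3.0; tBu(120°)/CHO(120°) eclipsed 4.3; Et(240°)/CN(240°) eclipsed 2.3 → 9.6 kcal/mol.
D (eclipsed): CH2Cl(0°)/CN(0°) eclipsed 2.5; tBu(120°)/Cl(120°) eclipsed 3.2; Et(240°)/CHO(240°) eclipsed 3.0 → 8.7 kcal/mol.
E(A) − E(D) = 9.6 − 8.7 = +0.9 kcal/mol.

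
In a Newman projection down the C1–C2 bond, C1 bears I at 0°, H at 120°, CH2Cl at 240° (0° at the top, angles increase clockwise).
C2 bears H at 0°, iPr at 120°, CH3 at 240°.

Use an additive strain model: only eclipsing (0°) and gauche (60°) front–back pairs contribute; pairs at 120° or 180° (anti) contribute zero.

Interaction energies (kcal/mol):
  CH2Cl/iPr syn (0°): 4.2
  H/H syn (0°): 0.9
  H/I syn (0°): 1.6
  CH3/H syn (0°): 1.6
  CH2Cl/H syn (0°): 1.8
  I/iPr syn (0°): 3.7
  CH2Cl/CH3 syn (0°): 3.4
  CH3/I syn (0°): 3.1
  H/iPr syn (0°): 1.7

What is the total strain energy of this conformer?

This conformer is eclipsed. I at 0° is eclipsed with H at 0° (1.6); H at 120° is eclipsed with iPr at 120° (1.7); CH2Cl at 240° is eclipsed with CH3 at 240° (3.4). Total 6.7 kcal/mol.

6.7 kcal/mol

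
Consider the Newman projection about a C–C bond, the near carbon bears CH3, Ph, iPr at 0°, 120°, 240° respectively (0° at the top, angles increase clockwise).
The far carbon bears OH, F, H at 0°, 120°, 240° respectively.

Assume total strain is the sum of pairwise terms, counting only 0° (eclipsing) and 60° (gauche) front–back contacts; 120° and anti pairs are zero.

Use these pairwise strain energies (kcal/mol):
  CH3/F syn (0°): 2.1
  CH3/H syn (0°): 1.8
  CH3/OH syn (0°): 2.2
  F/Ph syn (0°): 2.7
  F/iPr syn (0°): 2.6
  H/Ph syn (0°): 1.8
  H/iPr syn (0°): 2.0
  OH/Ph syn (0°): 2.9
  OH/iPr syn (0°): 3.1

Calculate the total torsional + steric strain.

6.9 kcal/mol

This conformer (eclipsed): CH3–OH eclipsed, Ph–F eclipsed, iPr–H eclipsed; 2.2 + 2.7 + 2.0 = 6.9 kcal/mol.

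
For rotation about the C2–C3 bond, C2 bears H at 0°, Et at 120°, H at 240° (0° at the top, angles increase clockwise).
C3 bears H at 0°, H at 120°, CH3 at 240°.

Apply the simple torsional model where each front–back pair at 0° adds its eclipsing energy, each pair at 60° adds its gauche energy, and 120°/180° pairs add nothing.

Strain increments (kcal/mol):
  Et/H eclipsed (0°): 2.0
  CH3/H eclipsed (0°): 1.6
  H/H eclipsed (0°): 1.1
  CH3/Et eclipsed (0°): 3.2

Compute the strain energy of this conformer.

4.7 kcal/mol

This conformer (eclipsed): H–H eclipsed, Et–H eclipsed, H–CH3 eclipsed; 1.1 + 2.0 + 1.6 = 4.7 kcal/mol.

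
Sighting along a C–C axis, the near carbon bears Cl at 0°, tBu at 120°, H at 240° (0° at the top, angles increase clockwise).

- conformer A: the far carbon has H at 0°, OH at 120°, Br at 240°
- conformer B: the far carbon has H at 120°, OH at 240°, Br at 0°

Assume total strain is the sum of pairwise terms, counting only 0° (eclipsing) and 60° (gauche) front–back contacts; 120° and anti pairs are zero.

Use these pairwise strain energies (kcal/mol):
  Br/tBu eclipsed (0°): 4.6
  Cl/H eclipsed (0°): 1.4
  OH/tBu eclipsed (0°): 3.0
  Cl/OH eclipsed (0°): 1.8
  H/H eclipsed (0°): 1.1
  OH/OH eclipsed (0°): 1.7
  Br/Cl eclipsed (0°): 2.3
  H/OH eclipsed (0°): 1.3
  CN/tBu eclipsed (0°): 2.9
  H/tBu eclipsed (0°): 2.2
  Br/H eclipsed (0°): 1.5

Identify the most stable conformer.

A (eclipsed): Cl(0°)/H(0°) eclipsed 1.4; tBu(120°)/OH(120°) eclipsed 3.0; H(240°)/Br(240°) eclipsed 1.5 → 5.9 kcal/mol.
B (eclipsed): Cl(0°)/Br(0°) eclipsed 2.3; tBu(120°)/H(120°) eclipsed 2.2; H(240°)/OH(240°) eclipsed 1.3 → 5.8 kcal/mol.
B has the lowest total (5.8 kcal/mol).

B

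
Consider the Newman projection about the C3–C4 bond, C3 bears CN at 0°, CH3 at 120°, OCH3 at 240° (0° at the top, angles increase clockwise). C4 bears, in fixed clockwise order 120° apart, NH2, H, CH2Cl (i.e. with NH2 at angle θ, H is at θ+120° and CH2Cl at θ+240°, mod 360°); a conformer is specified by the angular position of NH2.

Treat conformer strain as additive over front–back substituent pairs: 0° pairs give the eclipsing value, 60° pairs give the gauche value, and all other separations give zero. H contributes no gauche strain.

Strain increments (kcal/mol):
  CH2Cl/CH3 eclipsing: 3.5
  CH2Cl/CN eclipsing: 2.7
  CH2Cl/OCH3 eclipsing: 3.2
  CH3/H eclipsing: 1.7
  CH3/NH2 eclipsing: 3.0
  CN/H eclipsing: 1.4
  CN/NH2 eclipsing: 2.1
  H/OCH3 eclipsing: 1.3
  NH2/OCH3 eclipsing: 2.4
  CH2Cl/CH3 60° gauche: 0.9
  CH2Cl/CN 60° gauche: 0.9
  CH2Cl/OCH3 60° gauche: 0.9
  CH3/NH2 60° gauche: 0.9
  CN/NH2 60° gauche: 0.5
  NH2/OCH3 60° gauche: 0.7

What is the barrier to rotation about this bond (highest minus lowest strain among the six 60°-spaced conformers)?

4.3 kcal/mol

NH2 at 0° (eclipsed): CN(0°)/NH2(0°) eclipsed 2.1; CH3(120°)/H(120°) eclipsed 1.7; OCH3(240°)/CH2Cl(240°) eclipsed 3.2 → 7.0 kcal/mol.
NH2 at 60° (staggered): CN(0°)/NH2(60°) gauche 0.5; CN(0°)/CH2Cl(300°) gauche 0.9; CH3(120°)/NH2(60°) gauche 0.9; OCH3(240°)/CH2Cl(300°) gauche 0.9 → 3.2 kcal/mol.
NH2 at 120° (eclipsed): CN(0°)/CH2Cl(0°) eclipsed 2.7; CH3(120°)/NH2(120°) eclipsed 3.0; OCH3(240°)/H(240°) eclipsed 1.3 → 7.0 kcal/mol.
NH2 at 180° (staggered): CN(0°)/CH2Cl(60°) gauche 0.9; CH3(120°)/NH2(180°) gauche 0.9; CH3(120°)/CH2Cl(60°) gauche 0.9; OCH3(240°)/NH2(180°) gauche 0.7 → 3.4 kcal/mol.
NH2 at 240° (eclipsed): CN(0°)/H(0°) eclipsed 1.4; CH3(120°)/CH2Cl(120°) eclipsed 3.5; OCH3(240°)/NH2(240°) eclipsed 2.4 → 7.3 kcal/mol.
NH2 at 300° (staggered): CN(0°)/NH2(300°) gauche 0.5; CH3(120°)/CH2Cl(180°) gauche 0.9; OCH3(240°)/NH2(300°) gauche 0.7; OCH3(240°)/CH2Cl(180°) gauche 0.9 → 3.0 kcal/mol.
Max at 240° (7.3 kcal/mol), min at 300° (3.0 kcal/mol); barrier = 4.3 kcal/mol.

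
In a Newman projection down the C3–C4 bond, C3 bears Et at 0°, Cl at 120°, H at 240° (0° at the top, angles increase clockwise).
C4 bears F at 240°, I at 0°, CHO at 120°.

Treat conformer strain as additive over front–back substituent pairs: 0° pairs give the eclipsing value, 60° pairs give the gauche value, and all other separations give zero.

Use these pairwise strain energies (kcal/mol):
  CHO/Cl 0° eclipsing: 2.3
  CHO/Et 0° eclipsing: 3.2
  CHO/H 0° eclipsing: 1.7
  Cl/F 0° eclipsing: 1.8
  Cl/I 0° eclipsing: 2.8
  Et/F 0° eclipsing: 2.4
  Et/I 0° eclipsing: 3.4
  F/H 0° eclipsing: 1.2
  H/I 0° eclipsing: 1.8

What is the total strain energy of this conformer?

This conformer (eclipsed): Et(0°)/I(0°) eclipsed 3.4; Cl(120°)/CHO(120°) eclipsed 2.3; H(240°)/F(240°) eclipsed 1.2 → 6.9 kcal/mol.

6.9 kcal/mol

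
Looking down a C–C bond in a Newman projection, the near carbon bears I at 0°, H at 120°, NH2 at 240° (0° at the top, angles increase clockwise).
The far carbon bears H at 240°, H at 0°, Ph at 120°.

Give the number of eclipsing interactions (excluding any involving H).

0

Every eclipsing pair involves H, so the count is 0.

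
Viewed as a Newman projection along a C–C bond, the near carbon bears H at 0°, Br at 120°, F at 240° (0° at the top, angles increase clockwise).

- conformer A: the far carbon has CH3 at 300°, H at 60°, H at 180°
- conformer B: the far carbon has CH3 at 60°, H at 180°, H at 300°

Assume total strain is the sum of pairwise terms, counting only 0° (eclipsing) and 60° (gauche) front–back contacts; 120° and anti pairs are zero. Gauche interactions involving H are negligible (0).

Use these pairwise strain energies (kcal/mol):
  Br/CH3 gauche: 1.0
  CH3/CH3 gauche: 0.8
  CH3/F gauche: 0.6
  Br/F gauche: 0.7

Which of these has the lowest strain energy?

A is staggered. F at 240° is gauche with CH3 at 300° (0.6). Total 0.6 kcal/mol.
B is staggered. Br at 120° is gauche with CH3 at 60° (1.0). Total 1.0 kcal/mol.
A has the lowest total (0.6 kcal/mol).

A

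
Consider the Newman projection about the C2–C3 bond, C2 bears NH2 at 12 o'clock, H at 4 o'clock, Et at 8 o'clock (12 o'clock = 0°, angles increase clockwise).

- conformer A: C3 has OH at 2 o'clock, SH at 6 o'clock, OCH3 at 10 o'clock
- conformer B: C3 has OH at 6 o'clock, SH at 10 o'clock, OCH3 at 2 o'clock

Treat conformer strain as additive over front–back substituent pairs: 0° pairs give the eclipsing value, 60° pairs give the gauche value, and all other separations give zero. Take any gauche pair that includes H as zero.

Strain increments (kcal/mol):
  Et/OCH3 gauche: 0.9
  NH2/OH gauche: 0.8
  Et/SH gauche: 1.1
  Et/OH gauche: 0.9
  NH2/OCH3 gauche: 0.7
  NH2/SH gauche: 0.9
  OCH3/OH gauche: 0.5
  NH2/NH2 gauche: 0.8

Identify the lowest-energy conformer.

A

A is staggered. NH2 at 0° is gauche with OH at 60° (0.8); NH2 at 0° is gauche with OCH3 at 300° (0.7); Et at 240° is gauche with SH at 180° (1.1); Et at 240° is gauche with OCH3 at 300° (0.9). Total 3.5 kcal/mol.
B is staggered. NH2 at 0° is gauche with SH at 300° (0.9); NH2 at 0° is gauche with OCH3 at 60° (0.7); Et at 240° is gauche with OH at 180° (0.9); Et at 240° is gauche with SH at 300° (1.1). Total 3.6 kcal/mol.
A has the lowest total (3.5 kcal/mol).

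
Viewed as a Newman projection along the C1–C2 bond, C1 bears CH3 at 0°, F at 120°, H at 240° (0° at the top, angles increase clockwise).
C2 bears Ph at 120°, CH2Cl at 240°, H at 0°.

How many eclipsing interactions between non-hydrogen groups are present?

1

Non-H eclipsing pairs: F(120°)/Ph(120°) — 1 interaction.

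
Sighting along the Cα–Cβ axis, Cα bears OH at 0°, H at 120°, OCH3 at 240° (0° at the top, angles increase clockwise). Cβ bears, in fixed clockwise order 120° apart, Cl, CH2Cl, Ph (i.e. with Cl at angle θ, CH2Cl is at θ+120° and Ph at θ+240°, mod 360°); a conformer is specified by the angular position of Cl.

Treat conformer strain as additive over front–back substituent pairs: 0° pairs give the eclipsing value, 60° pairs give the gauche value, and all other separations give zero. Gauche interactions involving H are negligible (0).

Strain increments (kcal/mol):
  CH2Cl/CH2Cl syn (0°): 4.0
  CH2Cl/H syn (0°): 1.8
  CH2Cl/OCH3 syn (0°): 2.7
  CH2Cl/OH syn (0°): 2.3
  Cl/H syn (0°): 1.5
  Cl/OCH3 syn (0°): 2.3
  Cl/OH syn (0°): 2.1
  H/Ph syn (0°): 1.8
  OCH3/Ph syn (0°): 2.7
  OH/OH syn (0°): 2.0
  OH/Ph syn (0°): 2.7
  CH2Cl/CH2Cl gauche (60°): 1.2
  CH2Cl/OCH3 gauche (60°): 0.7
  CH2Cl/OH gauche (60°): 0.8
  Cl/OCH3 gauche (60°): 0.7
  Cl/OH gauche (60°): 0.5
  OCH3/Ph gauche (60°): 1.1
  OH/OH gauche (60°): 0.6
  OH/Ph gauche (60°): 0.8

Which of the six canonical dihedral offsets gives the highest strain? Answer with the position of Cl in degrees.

Cl at 0° (eclipsed): OH(0°)/Cl(0°) eclipsed 2.1; H(120°)/CH2Cl(120°) eclipsed 1.8; OCH3(240°)/Ph(240°) eclipsed 2.7 → 6.6 kcal/mol.
Cl at 60° (staggered): OH(0°)/Cl(60°) gauche 0.5; OH(0°)/Ph(300°) gauche 0.8; OCH3(240°)/CH2Cl(180°) gauche 0.7; OCH3(240°)/Ph(300°) gauche 1.1 → 3.1 kcal/mol.
Cl at 120° (eclipsed): OH(0°)/Ph(0°) eclipsed 2.7; H(120°)/Cl(120°) eclipsed 1.5; OCH3(240°)/CH2Cl(240°) eclipsed 2.7 → 6.9 kcal/mol.
Cl at 180° (staggered): OH(0°)/CH2Cl(300°) gauche 0.8; OH(0°)/Ph(60°) gauche 0.8; OCH3(240°)/Cl(180°) gauche 0.7; OCH3(240°)/CH2Cl(300°) gauche 0.7 → 3.0 kcal/mol.
Cl at 240° (eclipsed): OH(0°)/CH2Cl(0°) eclipsed 2.3; H(120°)/Ph(120°) eclipsed 1.8; OCH3(240°)/Cl(240°) eclipsed 2.3 → 6.4 kcal/mol.
Cl at 300° (staggered): OH(0°)/Cl(300°) gauche 0.5; OH(0°)/CH2Cl(60°) gauche 0.8; OCH3(240°)/Cl(300°) gauche 0.7; OCH3(240°)/Ph(180°) gauche 1.1 → 3.1 kcal/mol.
The maximum (6.9 kcal/mol) occurs with Cl at 120°.

120°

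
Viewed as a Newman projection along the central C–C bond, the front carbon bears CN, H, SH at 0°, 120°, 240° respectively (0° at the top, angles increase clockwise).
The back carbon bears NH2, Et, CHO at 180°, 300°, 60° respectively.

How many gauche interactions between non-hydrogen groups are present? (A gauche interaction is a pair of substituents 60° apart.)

4

Non-H gauche pairs: CN(0°)/Et(300°); CN(0°)/CHO(60°); SH(240°)/NH2(180°); SH(240°)/Et(300°) — 4 interactions.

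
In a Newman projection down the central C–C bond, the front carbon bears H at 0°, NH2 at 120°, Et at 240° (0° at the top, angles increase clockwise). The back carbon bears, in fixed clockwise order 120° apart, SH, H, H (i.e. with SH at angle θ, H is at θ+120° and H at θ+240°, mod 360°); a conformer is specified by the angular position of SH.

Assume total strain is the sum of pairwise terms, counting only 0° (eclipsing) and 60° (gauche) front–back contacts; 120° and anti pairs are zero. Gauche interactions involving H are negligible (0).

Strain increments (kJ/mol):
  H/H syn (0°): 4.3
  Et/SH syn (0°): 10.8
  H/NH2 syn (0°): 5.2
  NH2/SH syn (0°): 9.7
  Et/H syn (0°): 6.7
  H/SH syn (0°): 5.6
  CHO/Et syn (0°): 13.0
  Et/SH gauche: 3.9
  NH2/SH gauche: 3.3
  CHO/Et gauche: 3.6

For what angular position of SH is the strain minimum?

SH at 0° (eclipsed): H–SH eclipsed, NH2–H eclipsed, Et–H eclipsed; 5.6 + 5.2 + 6.7 = 17.5 kJ/mol.
SH at 60° (staggered): NH2–SH gauche; 3.3 = 3.3 kJ/mol.
SH at 120° (eclipsed): H–H eclipsed, NH2–SH eclipsed, Et–H eclipsed; 4.3 + 9.7 + 6.7 = 20.7 kJ/mol.
SH at 180° (staggered): NH2–SH gauche, Et–SH gauche; 3.3 + 3.9 = 7.2 kJ/mol.
SH at 240° (eclipsed): H–H eclipsed, NH2–H eclipsed, Et–SH eclipsed; 4.3 + 5.2 + 10.8 = 20.3 kJ/mol.
SH at 300° (staggered): Et–SH gauche; 3.9 = 3.9 kJ/mol.
The minimum (3.3 kJ/mol) occurs with SH at 60°.

60°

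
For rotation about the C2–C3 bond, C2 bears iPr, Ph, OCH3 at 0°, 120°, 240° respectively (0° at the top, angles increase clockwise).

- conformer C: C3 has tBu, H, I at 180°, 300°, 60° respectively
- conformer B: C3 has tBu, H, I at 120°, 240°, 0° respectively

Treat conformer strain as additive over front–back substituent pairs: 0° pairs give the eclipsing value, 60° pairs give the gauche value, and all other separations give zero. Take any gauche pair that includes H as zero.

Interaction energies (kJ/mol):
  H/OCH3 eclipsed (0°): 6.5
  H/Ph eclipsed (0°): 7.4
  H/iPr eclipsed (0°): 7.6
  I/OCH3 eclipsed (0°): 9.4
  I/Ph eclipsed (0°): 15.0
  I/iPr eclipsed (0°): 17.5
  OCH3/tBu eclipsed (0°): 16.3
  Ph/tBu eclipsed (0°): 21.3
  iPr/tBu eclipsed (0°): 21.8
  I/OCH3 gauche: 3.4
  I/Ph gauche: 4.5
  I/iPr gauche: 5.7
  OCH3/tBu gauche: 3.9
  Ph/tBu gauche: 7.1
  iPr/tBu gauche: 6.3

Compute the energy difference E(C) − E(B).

-24.1 kJ/mol

C (staggered): iPr(0°)/I(60°) gauche 5.7; Ph(120°)/tBu(180°) gauche 7.1; Ph(120°)/I(60°) gauche 4.5; OCH3(240°)/tBu(180°) gauche 3.9 → 21.2 kJ/mol.
B (eclipsed): iPr(0°)/I(0°) eclipsed 17.5; Ph(120°)/tBu(120°) eclipsed 21.3; OCH3(240°)/H(240°) eclipsed 6.5 → 45.3 kJ/mol.
E(C) − E(B) = 21.2 − 45.3 = -24.1 kJ/mol.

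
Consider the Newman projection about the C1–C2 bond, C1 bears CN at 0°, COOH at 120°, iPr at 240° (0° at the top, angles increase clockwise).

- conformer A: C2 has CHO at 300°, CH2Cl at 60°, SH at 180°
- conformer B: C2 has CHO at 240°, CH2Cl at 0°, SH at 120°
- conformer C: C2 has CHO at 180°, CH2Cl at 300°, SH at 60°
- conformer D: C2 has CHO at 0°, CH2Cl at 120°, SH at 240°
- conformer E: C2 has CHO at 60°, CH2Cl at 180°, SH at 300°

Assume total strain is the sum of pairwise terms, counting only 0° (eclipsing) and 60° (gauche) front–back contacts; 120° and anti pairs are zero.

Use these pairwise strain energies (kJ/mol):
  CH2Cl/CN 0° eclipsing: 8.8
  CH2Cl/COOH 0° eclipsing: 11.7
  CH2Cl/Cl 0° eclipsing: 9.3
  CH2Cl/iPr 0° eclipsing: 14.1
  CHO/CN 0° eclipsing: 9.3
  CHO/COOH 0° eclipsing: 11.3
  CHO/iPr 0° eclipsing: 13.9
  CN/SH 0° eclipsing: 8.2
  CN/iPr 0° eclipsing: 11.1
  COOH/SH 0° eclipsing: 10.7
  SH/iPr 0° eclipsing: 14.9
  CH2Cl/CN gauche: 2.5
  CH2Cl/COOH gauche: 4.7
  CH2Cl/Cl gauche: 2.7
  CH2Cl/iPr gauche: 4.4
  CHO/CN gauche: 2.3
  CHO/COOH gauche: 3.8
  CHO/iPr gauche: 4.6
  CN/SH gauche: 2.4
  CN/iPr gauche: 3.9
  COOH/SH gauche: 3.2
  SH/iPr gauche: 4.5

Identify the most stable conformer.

C

A (staggered): CN(0°)/CHO(300°) gauche 2.3; CN(0°)/CH2Cl(60°) gauche 2.5; COOH(120°)/CH2Cl(60°) gauche 4.7; COOH(120°)/SH(180°) gauche 3.2; iPr(240°)/CHO(300°) gauche 4.6; iPr(240°)/SH(180°) gauche 4.5 → 21.8 kJ/mol.
B (eclipsed): CN(0°)/CH2Cl(0°) eclipsed 8.8; COOH(120°)/SH(120°) eclipsed 10.7; iPr(240°)/CHO(240°) eclipsed 13.9 → 33.4 kJ/mol.
C (staggered): CN(0°)/CH2Cl(300°) gauche 2.5; CN(0°)/SH(60°) gauche 2.4; COOH(120°)/CHO(180°) gauche 3.8; COOH(120°)/SH(60°) gauche 3.2; iPr(240°)/CHO(180°) gauche 4.6; iPr(240°)/CH2Cl(300°) gauche 4.4 → 20.9 kJ/mol.
D (eclipsed): CN(0°)/CHO(0°) eclipsed 9.3; COOH(120°)/CH2Cl(120°) eclipsed 11.7; iPr(240°)/SH(240°) eclipsed 14.9 → 35.9 kJ/mol.
E (staggered): CN(0°)/CHO(60°) gauche 2.3; CN(0°)/SH(300°) gauche 2.4; COOH(120°)/CHO(60°) gauche 3.8; COOH(120°)/CH2Cl(180°) gauche 4.7; iPr(240°)/CH2Cl(180°) gauche 4.4; iPr(240°)/SH(300°) gauche 4.5 → 22.1 kJ/mol.
C has the lowest total (20.9 kJ/mol).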